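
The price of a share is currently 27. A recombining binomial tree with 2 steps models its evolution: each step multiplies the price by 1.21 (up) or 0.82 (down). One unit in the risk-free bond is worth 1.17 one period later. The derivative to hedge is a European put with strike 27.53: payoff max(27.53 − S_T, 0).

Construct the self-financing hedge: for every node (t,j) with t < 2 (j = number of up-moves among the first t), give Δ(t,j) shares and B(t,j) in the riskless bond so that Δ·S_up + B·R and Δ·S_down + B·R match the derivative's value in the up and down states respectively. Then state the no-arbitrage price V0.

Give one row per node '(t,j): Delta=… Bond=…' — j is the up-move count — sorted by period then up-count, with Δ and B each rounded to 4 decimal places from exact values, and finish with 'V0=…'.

(0,0): Delta=-0.1258 Bond=3.5691
(1,0): Delta=-1.0000 Bond=23.5299
(1,1): Delta=-0.0581 Bond=1.9639
V0=0.1716

Under the risk-neutral measure, an up-move has probability p* = (R−d)/(u−d) = 0.8974 and values discount at R = 1.17.
Payoff layer (t=2): V(2,0)=9.3752, V(2,1)=0.7406, V(2,2)=0.0000
Node (1,0) S=22.1400: V=(p*·0.7406+(1−p*)·9.3752)/1.17=1.3899; Δ=(0.7406−9.3752)/(26.7894−18.1548)=-1.0000; B=V−Δ·S=23.5299
Node (1,1) S=32.6700: V=(p*·0.0000+(1−p*)·0.7406)/1.17=0.0649; Δ=(0.0000−0.7406)/(39.5307−26.7894)=-0.0581; B=V−Δ·S=1.9639
Node (0,0) S=27.0000: V=(p*·0.0649+(1−p*)·1.3899)/1.17=0.1716; Δ=(0.0649−1.3899)/(32.6700−22.1400)=-0.1258; B=V−Δ·S=3.5691
Check: Δ(0,0)·S0 + B(0,0) = 0.1716 = V0.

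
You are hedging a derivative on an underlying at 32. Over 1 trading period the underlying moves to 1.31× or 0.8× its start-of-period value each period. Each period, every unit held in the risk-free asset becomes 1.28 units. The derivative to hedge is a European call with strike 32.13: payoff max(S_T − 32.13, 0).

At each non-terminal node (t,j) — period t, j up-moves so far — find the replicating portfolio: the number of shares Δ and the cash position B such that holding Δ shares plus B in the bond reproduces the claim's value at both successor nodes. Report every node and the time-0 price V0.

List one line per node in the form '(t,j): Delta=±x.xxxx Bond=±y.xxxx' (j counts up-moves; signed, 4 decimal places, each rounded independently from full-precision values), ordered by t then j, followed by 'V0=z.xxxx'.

(0,0): Delta=0.5999 Bond=-11.9975
V0=7.1985

The replicating-portfolio and risk-neutral prices coincide; use p* = (1.28−0.8)/(1.31−0.8) = 0.9412 for the latter.
Terminal payoffs: V(1,0)=0.0000, V(1,1)=9.7900
Node (0,0) S=32.0000: V=(p*·9.7900+(1−p*)·0.0000)/1.28=7.1985; Δ=(9.7900−0.0000)/(41.9200−25.6000)=0.5999; B=V−Δ·S=-11.9975
Root portfolio cost Δ·32+B reproduces V0=7.1985.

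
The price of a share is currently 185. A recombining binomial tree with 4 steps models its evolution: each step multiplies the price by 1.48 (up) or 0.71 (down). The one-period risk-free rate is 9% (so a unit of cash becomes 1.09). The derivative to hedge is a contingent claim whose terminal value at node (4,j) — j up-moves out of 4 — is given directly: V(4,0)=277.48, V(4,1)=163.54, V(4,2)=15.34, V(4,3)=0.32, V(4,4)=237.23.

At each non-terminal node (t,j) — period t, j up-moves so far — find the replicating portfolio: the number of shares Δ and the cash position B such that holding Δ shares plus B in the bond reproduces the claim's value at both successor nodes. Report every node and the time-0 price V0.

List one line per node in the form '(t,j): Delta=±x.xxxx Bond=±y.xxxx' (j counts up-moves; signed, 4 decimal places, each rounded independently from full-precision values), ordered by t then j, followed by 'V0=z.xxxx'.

(0,0): Delta=-0.2611 Bond=105.0625
(1,0): Delta=-0.8902 Bond=197.1503
(1,1): Delta=0.0486 Bond=29.7114
(2,0): Delta=-1.6717 Bond=287.7716
(2,1): Delta=-0.5055 Bond=140.0981
(2,2): Delta=0.3214 Bond=-78.1617
(3,0): Delta=-2.2348 Bond=350.9556
(3,1): Delta=-1.3945 Bond=275.4055
(3,2): Delta=-0.0678 Bond=26.7795
(3,3): Delta=0.5130 Bond=-200.1188
V0=56.7504

No-arbitrage ⇒ martingale measure with p* = (R−d)/(u−d) = 0.4935.
At expiry t=4: V(4,0)=277.4800, V(4,1)=163.5400, V(4,2)=15.3400, V(4,3)=0.3200, V(4,4)=237.2300
  t=3,j=0: stock 66.2135 → up 97.9960 (V=163.5400), down 47.0116 (V=277.4800). Price 202.9815; hedge Δ=-2.2348, bond B=350.9556.
  t=3,j=1: stock 138.0226 → up 204.2734 (V=15.3400), down 97.9960 (V=163.5400). Price 82.9379; hedge Δ=-1.3945, bond B=275.4055.
  t=3,j=2: stock 287.7090 → up 425.8094 (V=0.3200), down 204.2734 (V=15.3400). Price 7.2730; hedge Δ=-0.0678, bond B=26.7795.
  t=3,j=3: stock 599.7315 → up 887.6026 (V=237.2300), down 425.8094 (V=0.3200). Price 107.5565; hedge Δ=0.5130, bond B=-200.1188.
  t=2,j=0: stock 93.2585 → up 138.0226 (V=82.9379), down 66.2135 (V=202.9815). Price 131.8709; hedge Δ=-1.6717, bond B=287.7716.
  t=2,j=1: stock 194.3980 → up 287.7090 (V=7.2730), down 138.0226 (V=82.9379). Price 41.8319; hedge Δ=-0.5055, bond B=140.0981.
  t=2,j=2: stock 405.2240 → up 599.7315 (V=107.5565), down 287.7090 (V=7.2730). Price 52.0767; hedge Δ=0.3214, bond B=-78.1617.
  t=1,j=0: stock 131.3500 → up 194.3980 (V=41.8319), down 93.2585 (V=131.8709). Price 80.2166; hedge Δ=-0.8902, bond B=197.1503.
  t=1,j=1: stock 273.8000 → up 405.2240 (V=52.0767), down 194.3980 (V=41.8319). Price 43.0163; hedge Δ=0.0486, bond B=29.7114.
  t=0,j=0: stock 185.0000 → up 273.8000 (V=43.0163), down 131.3500 (V=80.2166). Price 56.7504; hedge Δ=-0.2611, bond B=105.0625.
Self-financing check: at every node Δ·S+B equals the discounted successor values.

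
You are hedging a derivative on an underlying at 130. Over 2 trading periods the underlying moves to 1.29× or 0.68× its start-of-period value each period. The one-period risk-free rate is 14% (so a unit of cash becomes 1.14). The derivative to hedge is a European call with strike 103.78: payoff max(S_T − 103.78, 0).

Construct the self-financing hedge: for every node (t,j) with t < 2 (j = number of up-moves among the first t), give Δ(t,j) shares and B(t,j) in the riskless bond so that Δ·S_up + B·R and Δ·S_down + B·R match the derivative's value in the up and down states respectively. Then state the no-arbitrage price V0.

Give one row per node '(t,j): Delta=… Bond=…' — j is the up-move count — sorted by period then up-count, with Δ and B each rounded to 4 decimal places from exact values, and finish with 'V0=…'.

(0,0): Delta=0.8812 Bond=-62.3820
(1,0): Delta=0.1902 Bond=-10.0289
(1,1): Delta=1.0000 Bond=-91.0351
V0=52.1764

No-arbitrage ⇒ martingale measure with p* = (R−d)/(u−d) = 0.7541.
At expiry t=2: V(2,0)=0.0000, V(2,1)=10.2560, V(2,2)=112.5530
Node (1,0) S=88.4000: V=(p*·10.2560+(1−p*)·0.0000)/1.14=6.7842; Δ=(10.2560−0.0000)/(114.0360−60.1120)=0.1902; B=V−Δ·S=-10.0289
Node (1,1) S=167.7000: V=(p*·112.5530+(1−p*)·10.2560)/1.14=76.6649; Δ=(112.5530−10.2560)/(216.3330−114.0360)=1.0000; B=V−Δ·S=-91.0351
Node (0,0) S=130.0000: V=(p*·76.6649+(1−p*)·6.7842)/1.14=52.1764; Δ=(76.6649−6.7842)/(167.7000−88.4000)=0.8812; B=V−Δ·S=-62.3820
Self-financing check: at every node Δ·S+B equals the discounted successor values.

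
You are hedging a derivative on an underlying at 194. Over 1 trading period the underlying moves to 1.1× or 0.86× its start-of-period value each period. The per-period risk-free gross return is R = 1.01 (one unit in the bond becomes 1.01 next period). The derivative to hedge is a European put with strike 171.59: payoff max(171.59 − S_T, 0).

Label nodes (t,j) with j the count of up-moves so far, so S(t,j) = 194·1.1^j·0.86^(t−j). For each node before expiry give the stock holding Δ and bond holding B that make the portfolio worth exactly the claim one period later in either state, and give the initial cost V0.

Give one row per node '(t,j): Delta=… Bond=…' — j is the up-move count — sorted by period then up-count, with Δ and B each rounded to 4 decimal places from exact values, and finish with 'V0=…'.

(0,0): Delta=-0.1020 Bond=21.5553
V0=1.7636

Under the risk-neutral measure, an up-move has probability p* = (R−d)/(u−d) = 0.6250 and values discount at R = 1.01.
Terminal payoffs: V(1,0)=4.7500, V(1,1)=0.0000
  t=0,j=0: stock 194.0000 → up 213.4000 (V=0.0000), down 166.8400 (V=4.7500). Price 1.7636; hedge Δ=-0.1020, bond B=21.5553.
Each (Δ,B) replicates both successor values, so the strategy is self-financing and V0 is arbitrage-free.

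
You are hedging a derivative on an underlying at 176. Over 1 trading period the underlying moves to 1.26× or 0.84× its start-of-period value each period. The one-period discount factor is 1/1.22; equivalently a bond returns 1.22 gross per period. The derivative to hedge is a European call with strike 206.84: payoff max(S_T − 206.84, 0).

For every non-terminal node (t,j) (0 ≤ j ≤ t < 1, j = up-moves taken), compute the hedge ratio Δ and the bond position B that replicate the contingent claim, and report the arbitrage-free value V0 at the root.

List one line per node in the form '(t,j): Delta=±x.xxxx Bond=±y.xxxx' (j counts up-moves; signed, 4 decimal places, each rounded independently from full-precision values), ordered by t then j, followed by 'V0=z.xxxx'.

(0,0): Delta=0.2018 Bond=-24.4590
V0=11.0648

The replicating-portfolio and risk-neutral prices coincide; use p* = (1.22−0.84)/(1.26−0.84) = 0.9048 for the latter.
At expiry t=1: V(1,0)=0.0000, V(1,1)=14.9200
(0,0): S=176.0000. Δ = (V_up−V_dn)/(S_up−S_dn) = (14.9200−0.0000)/(221.7600−147.8400) = 0.2018. V = [p*·14.9200 + (1−p*)·0.0000]/1.22 = 11.0648. B = V − Δ·S = -24.4590.
Check: Δ(0,0)·S0 + B(0,0) = 11.0648 = V0.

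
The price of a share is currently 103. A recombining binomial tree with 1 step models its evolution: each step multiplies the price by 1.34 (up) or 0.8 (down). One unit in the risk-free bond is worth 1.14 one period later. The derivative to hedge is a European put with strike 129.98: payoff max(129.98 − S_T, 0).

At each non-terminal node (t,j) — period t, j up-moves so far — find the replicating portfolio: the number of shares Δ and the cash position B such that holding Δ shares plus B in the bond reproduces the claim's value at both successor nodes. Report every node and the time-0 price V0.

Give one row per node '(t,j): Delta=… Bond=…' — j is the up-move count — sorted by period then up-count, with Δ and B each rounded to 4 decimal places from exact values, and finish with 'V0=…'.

(0,0): Delta=-0.8554 Bond=103.5692
V0=15.4581

No-arbitrage ⇒ martingale measure with p* = (R−d)/(u−d) = 0.6296.
Terminal payoffs: V(1,0)=47.5800, V(1,1)=0.0000
(0,0): S=103.0000. Δ = (V_up−V_dn)/(S_up−S_dn) = (0.0000−47.5800)/(138.0200−82.4000) = -0.8554. V = [p*·0.0000 + (1−p*)·47.5800]/1.14 = 15.4581. B = V − Δ·S = 103.5692.
Root portfolio cost Δ·103+B reproduces V0=15.4581.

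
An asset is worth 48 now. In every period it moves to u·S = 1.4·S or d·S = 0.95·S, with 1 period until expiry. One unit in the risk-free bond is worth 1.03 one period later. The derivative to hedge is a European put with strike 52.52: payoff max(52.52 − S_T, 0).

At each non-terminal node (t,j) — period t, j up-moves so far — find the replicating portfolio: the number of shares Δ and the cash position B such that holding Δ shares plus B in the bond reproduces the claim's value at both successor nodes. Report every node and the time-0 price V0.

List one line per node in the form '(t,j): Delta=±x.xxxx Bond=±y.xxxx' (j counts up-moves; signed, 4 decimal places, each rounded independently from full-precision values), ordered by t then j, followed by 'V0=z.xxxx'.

Under the risk-neutral measure, an up-move has probability p* = (R−d)/(u−d) = 0.1778 and values discount at R = 1.03.
Terminal payoffs: V(1,0)=6.9200, V(1,1)=0.0000
  t=0,j=0: stock 48.0000 → up 67.2000 (V=0.0000), down 45.6000 (V=6.9200). Price 5.5241; hedge Δ=-0.3204, bond B=20.9018.
The time-0 hedge costs 5.5241, which is the no-arbitrage price.

(0,0): Delta=-0.3204 Bond=20.9018
V0=5.5241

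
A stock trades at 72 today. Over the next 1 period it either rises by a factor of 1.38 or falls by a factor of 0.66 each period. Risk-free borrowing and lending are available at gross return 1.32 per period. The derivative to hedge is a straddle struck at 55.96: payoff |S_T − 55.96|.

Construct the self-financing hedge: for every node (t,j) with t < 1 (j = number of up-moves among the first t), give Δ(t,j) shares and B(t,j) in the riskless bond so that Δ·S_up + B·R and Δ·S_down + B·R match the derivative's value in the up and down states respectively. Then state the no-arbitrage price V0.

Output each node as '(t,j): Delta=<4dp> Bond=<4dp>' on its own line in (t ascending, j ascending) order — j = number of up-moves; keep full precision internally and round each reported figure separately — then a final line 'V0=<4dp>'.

Since d<R<u, set p* = (R−d)/(u−d) = 0.9167; price each node as the discounted p*-expectation of its children.
Terminal payoffs: V(1,0)=8.4400, V(1,1)=43.4000
Node (0,0) S=72.0000: V=(p*·43.4000+(1−p*)·8.4400)/1.32=30.6717; Δ=(43.4000−8.4400)/(99.3600−47.5200)=0.6744; B=V−Δ·S=-17.8838
Each (Δ,B) replicates both successor values, so the strategy is self-financing and V0 is arbitrage-free.

(0,0): Delta=0.6744 Bond=-17.8838
V0=30.6717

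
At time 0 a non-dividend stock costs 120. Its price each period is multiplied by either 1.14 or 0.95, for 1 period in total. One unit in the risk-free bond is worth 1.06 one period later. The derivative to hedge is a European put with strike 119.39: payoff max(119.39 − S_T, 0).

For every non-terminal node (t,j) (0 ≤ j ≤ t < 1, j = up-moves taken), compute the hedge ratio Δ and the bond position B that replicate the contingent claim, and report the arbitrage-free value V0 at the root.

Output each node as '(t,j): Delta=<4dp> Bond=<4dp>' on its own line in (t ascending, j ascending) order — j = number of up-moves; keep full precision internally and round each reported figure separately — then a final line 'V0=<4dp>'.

The replicating-portfolio and risk-neutral prices coincide; use p* = (1.06−0.95)/(1.14−0.95) = 0.5789 for the latter.
Payoff layer (t=1): V(1,0)=5.3900, V(1,1)=0.0000
  t=0,j=0: stock 120.0000 → up 136.8000 (V=0.0000), down 114.0000 (V=5.3900). Price 2.1410; hedge Δ=-0.2364, bond B=30.5094.
Self-financing check: at every node Δ·S+B equals the discounted successor values.

(0,0): Delta=-0.2364 Bond=30.5094
V0=2.1410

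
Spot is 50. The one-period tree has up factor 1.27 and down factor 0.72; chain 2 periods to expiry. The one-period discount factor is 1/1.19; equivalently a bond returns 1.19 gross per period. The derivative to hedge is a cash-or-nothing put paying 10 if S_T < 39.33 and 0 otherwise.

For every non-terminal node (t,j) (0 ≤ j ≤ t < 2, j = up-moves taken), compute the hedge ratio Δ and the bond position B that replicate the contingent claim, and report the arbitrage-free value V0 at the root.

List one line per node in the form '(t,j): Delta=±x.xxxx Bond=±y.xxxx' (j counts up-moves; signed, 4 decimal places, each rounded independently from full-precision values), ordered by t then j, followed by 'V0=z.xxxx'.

(0,0): Delta=-0.0444 Bond=2.3718
(1,0): Delta=-0.5051 Bond=19.4041
(1,1): Delta=0.0000 Bond=0.0000
V0=0.1494

Under the risk-neutral measure, an up-move has probability p* = (R−d)/(u−d) = 0.8545 and values discount at R = 1.19.
At expiry t=2: V(2,0)=10.0000, V(2,1)=0.0000, V(2,2)=0.0000
  t=1,j=0: stock 36.0000 → up 45.7200 (V=0.0000), down 25.9200 (V=10.0000). Price 1.2223; hedge Δ=-0.5051, bond B=19.4041.
  t=1,j=1: stock 63.5000 → up 80.6450 (V=0.0000), down 45.7200 (V=0.0000). Price 0.0000; hedge Δ=0.0000, bond B=0.0000.
  t=0,j=0: stock 50.0000 → up 63.5000 (V=0.0000), down 36.0000 (V=1.2223). Price 0.1494; hedge Δ=-0.0444, bond B=2.3718.
Root portfolio cost Δ·50+B reproduces V0=0.1494.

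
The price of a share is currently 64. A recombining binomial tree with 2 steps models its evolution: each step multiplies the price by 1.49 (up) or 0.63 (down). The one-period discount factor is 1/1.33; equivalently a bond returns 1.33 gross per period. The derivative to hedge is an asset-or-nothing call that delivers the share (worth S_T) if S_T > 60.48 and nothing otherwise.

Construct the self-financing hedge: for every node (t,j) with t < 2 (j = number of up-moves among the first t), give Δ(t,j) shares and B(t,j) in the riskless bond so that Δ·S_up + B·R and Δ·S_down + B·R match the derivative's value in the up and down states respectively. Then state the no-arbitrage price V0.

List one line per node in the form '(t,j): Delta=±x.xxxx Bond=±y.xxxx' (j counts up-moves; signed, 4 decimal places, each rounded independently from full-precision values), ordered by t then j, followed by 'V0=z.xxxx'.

(0,0): Delta=1.5799 Bond=-47.8951
(1,0): Delta=0.0000 Bond=0.0000
(1,1): Delta=1.7326 Bond=-78.2606
V0=53.2168

Risk-neutral probability p* = (R−d)/(u−d) = (1.33−0.63)/(1.49−0.63) = 0.8140.
Terminal payoffs: V(2,0)=0.0000, V(2,1)=0.0000, V(2,2)=142.0864
(1,0): S=40.3200. Δ = (V_up−V_dn)/(S_up−S_dn) = (0.0000−0.0000)/(60.0768−25.4016) = 0.0000. V = [p*·0.0000 + (1−p*)·0.0000]/1.33 = 0.0000. B = V − Δ·S = 0.0000.
(1,1): S=95.3600. Δ = (V_up−V_dn)/(S_up−S_dn) = (142.0864−0.0000)/(142.0864−60.0768) = 1.7326. V = [p*·142.0864 + (1−p*)·0.0000]/1.33 = 86.9562. B = V − Δ·S = -78.2606.
(0,0): S=64.0000. Δ = (V_up−V_dn)/(S_up−S_dn) = (86.9562−0.0000)/(95.3600−40.3200) = 1.5799. V = [p*·86.9562 + (1−p*)·0.0000]/1.33 = 53.2168. B = V − Δ·S = -47.8951.
The time-0 hedge costs 53.2168, which is the no-arbitrage price.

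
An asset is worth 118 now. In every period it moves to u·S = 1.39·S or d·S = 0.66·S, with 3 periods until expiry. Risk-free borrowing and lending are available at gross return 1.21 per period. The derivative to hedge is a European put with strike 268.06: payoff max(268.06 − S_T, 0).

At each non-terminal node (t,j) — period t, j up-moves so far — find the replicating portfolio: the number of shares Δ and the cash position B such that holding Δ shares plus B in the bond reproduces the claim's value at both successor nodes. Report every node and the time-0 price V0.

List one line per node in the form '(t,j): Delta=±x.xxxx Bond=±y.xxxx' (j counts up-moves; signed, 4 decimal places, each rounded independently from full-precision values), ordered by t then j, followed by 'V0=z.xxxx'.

(0,0): Delta=-0.7802 Bond=137.1632
(1,0): Delta=-1.0000 Bond=183.0886
(1,1): Delta=-0.7460 Bond=160.3642
(2,0): Delta=-1.0000 Bond=221.5372
(2,1): Delta=-1.0000 Bond=221.5372
(2,2): Delta=-0.7065 Bond=185.0418
V0=45.1043

Under the risk-neutral measure, an up-move has probability p* = (R−d)/(u−d) = 0.7534 and values discount at R = 1.21.
Terminal payoffs: V(3,0)=234.1355, V(3,1)=196.6129, V(3,2)=117.5881, V(3,3)=0.0000
Node (2,0) S=51.4008: V=(p*·196.6129+(1−p*)·234.1355)/1.21=170.1364; Δ=(196.6129−234.1355)/(71.4471−33.9245)=-1.0000; B=V−Δ·S=221.5372
Node (2,1) S=108.2532: V=(p*·117.5881+(1−p*)·196.6129)/1.21=113.2840; Δ=(117.5881−196.6129)/(150.4719−71.4471)=-1.0000; B=V−Δ·S=221.5372
Node (2,2) S=227.9878: V=(p*·0.0000+(1−p*)·117.5881)/1.21=23.9622; Δ=(0.0000−117.5881)/(316.9030−150.4719)=-0.7065; B=V−Δ·S=185.0418
Node (1,0) S=77.8800: V=(p*·113.2840+(1−p*)·170.1364)/1.21=105.2086; Δ=(113.2840−170.1364)/(108.2532−51.4008)=-1.0000; B=V−Δ·S=183.0886
Node (1,1) S=164.0200: V=(p*·23.9622+(1−p*)·113.2840)/1.21=38.0056; Δ=(23.9622−113.2840)/(227.9878−108.2532)=-0.7460; B=V−Δ·S=160.3642
Node (0,0) S=118.0000: V=(p*·38.0056+(1−p*)·105.2086)/1.21=45.1043; Δ=(38.0056−105.2086)/(164.0200−77.8800)=-0.7802; B=V−Δ·S=137.1632
Each (Δ,B) replicates both successor values, so the strategy is self-financing and V0 is arbitrage-free.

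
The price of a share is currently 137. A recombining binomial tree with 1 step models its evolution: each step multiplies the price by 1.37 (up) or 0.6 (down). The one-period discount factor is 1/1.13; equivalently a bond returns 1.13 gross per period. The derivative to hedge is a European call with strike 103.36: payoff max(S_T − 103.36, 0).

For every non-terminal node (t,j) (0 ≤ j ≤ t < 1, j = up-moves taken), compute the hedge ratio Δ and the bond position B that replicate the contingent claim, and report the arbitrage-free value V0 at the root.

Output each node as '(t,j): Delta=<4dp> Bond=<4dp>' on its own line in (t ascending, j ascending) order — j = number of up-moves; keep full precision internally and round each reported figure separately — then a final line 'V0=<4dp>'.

Under the risk-neutral measure, an up-move has probability p* = (R−d)/(u−d) = 0.6883 and values discount at R = 1.13.
Terminal values V(1,·): V(1,0)=0.0000, V(1,1)=84.3300
Node (0,0) S=137.0000: V=(p*·84.3300+(1−p*)·0.0000)/1.13=51.3675; Δ=(84.3300−0.0000)/(187.6900−82.2000)=0.7994; B=V−Δ·S=-58.1519
Root portfolio cost Δ·137+B reproduces V0=51.3675.

(0,0): Delta=0.7994 Bond=-58.1519
V0=51.3675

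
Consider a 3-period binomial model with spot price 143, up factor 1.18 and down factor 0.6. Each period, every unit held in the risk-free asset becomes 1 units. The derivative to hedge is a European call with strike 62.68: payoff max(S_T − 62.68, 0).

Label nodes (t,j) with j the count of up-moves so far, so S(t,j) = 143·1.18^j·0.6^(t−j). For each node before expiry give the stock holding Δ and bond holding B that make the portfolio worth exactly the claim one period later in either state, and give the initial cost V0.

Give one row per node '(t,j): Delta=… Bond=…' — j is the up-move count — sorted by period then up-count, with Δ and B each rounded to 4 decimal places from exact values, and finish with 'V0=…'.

No-arbitrage ⇒ martingale measure with p* = (R−d)/(u−d) = 0.6897.
Payoff layer (t=3): V(3,0)=0.0000, V(3,1)=0.0000, V(3,2)=56.7879, V(3,3)=172.2736
(2,0): S=51.4800. Δ = (V_up−V_dn)/(S_up−S_dn) = (0.0000−0.0000)/(60.7464−30.8880) = 0.0000. V = [p*·0.0000 + (1−p*)·0.0000]/1 = 0.0000. B = V − Δ·S = 0.0000.
(2,1): S=101.2440. Δ = (V_up−V_dn)/(S_up−S_dn) = (56.7879−0.0000)/(119.4679−60.7464) = 0.9671. V = [p*·56.7879 + (1−p*)·0.0000]/1 = 39.1641. B = V − Δ·S = -58.7461.
(2,2): S=199.1132. Δ = (V_up−V_dn)/(S_up−S_dn) = (172.2736−56.7879)/(234.9536−119.4679) = 1.0000. V = [p*·172.2736 + (1−p*)·56.7879]/1 = 136.4332. B = V − Δ·S = -62.6800.
(1,0): S=85.8000. Δ = (V_up−V_dn)/(S_up−S_dn) = (39.1641−0.0000)/(101.2440−51.4800) = 0.7870. V = [p*·39.1641 + (1−p*)·0.0000]/1 = 27.0097. B = V − Δ·S = -40.5146.
(1,1): S=168.7400. Δ = (V_up−V_dn)/(S_up−S_dn) = (136.4332−39.1641)/(199.1132−101.2440) = 0.9939. V = [p*·136.4332 + (1−p*)·39.1641]/1 = 106.2462. B = V − Δ·S = -61.4591.
(0,0): S=143.0000. Δ = (V_up−V_dn)/(S_up−S_dn) = (106.2462−27.0097)/(168.7400−85.8000) = 0.9553. V = [p*·106.2462 + (1−p*)·27.0097]/1 = 81.6556. B = V − Δ·S = -54.9591.
Check: Δ(0,0)·S0 + B(0,0) = 81.6556 = V0.

(0,0): Delta=0.9553 Bond=-54.9591
(1,0): Delta=0.7870 Bond=-40.5146
(1,1): Delta=0.9939 Bond=-61.4591
(2,0): Delta=0.0000 Bond=0.0000
(2,1): Delta=0.9671 Bond=-58.7461
(2,2): Delta=1.0000 Bond=-62.6800
V0=81.6556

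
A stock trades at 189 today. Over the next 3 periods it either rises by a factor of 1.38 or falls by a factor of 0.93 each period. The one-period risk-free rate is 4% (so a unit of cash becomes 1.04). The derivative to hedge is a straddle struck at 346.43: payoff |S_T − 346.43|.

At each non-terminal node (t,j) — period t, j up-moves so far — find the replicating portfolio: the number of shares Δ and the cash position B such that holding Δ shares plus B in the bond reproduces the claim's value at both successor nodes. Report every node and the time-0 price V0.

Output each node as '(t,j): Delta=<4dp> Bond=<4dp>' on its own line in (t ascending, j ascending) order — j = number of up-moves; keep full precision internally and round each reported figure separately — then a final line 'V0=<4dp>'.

Under the risk-neutral measure, an up-move has probability p* = (R−d)/(u−d) = 0.2444 and values discount at R = 1.04.
Terminal values V(3,·): V(3,0)=194.4065, V(3,1)=120.8468, V(3,2)=11.6936, V(3,3)=150.2756
(2,0): S=163.4661. Δ = (V_up−V_dn)/(S_up−S_dn) = (120.8468−194.4065)/(225.5832−152.0235) = -1.0000. V = [p*·120.8468 + (1−p*)·194.4065]/1.04 = 169.6397. B = V − Δ·S = 333.1058.
(2,1): S=242.5626. Δ = (V_up−V_dn)/(S_up−S_dn) = (11.6936−120.8468)/(334.7364−225.5832) = -1.0000. V = [p*·11.6936 + (1−p*)·120.8468]/1.04 = 90.5432. B = V − Δ·S = 333.1058.
(2,2): S=359.9316. Δ = (V_up−V_dn)/(S_up−S_dn) = (150.2756−11.6936)/(496.7056−334.7364) = 0.8556. V = [p*·150.2756 + (1−p*)·11.6936]/1.04 = 43.8165. B = V − Δ·S = -264.1434.
(1,0): S=175.7700. Δ = (V_up−V_dn)/(S_up−S_dn) = (90.5432−169.6397)/(242.5626−163.4661) = -1.0000. V = [p*·90.5432 + (1−p*)·169.6397]/1.04 = 144.5240. B = V − Δ·S = 320.2940.
(1,1): S=260.8200. Δ = (V_up−V_dn)/(S_up−S_dn) = (43.8165−90.5432)/(359.9316−242.5626) = -0.3981. V = [p*·43.8165 + (1−p*)·90.5432]/1.04 = 76.0780. B = V − Δ·S = 179.9149.
(0,0): S=189.0000. Δ = (V_up−V_dn)/(S_up−S_dn) = (76.0780−144.5240)/(260.8200−175.7700) = -0.8048. V = [p*·76.0780 + (1−p*)·144.5240]/1.04 = 122.8777. B = V − Δ·S = 274.9799.
Root portfolio cost Δ·189+B reproduces V0=122.8777.

(0,0): Delta=-0.8048 Bond=274.9799
(1,0): Delta=-1.0000 Bond=320.2940
(1,1): Delta=-0.3981 Bond=179.9149
(2,0): Delta=-1.0000 Bond=333.1058
(2,1): Delta=-1.0000 Bond=333.1058
(2,2): Delta=0.8556 Bond=-264.1434
V0=122.8777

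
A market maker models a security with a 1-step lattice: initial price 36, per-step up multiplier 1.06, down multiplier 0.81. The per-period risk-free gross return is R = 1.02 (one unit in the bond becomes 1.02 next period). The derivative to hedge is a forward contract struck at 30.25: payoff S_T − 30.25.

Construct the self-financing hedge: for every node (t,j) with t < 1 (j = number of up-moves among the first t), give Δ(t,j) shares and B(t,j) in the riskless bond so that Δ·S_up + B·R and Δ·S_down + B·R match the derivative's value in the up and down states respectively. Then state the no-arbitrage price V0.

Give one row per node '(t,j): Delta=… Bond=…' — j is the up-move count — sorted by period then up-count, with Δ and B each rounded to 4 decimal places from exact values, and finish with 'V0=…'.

(0,0): Delta=1.0000 Bond=-29.6569
V0=6.3431

Since d<R<u, set p* = (R−d)/(u−d) = 0.8400; price each node as the discounted p*-expectation of its children.
Payoff layer (t=1): V(1,0)=-1.0900, V(1,1)=7.9100
(0,0): S=36.0000. Δ = (V_up−V_dn)/(S_up−S_dn) = (7.9100−-1.0900)/(38.1600−29.1600) = 1.0000. V = [p*·7.9100 + (1−p*)·-1.0900]/1.02 = 6.3431. B = V − Δ·S = -29.6569.
Check: Δ(0,0)·S0 + B(0,0) = 6.3431 = V0.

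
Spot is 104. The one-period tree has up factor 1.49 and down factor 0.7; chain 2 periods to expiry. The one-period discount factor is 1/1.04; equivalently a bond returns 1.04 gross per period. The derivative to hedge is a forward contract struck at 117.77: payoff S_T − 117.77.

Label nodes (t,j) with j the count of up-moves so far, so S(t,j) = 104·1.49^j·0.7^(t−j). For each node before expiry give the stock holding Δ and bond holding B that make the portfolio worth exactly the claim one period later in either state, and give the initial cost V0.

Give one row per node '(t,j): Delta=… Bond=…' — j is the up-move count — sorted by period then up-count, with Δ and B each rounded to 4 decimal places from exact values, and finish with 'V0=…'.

Since d<R<u, set p* = (R−d)/(u−d) = 0.4304; price each node as the discounted p*-expectation of its children.
Payoff layer (t=2): V(2,0)=-66.8100, V(2,1)=-9.2980, V(2,2)=113.1204
Node (1,0) S=72.8000: V=(p*·-9.2980+(1−p*)·-66.8100)/1.04=-40.4404; Δ=(-9.2980−-66.8100)/(108.4720−50.9600)=1.0000; B=V−Δ·S=-113.2404
Node (1,1) S=154.9600: V=(p*·113.1204+(1−p*)·-9.2980)/1.04=41.7196; Δ=(113.1204−-9.2980)/(230.8904−108.4720)=1.0000; B=V−Δ·S=-113.2404
Node (0,0) S=104.0000: V=(p*·41.7196+(1−p*)·-40.4404)/1.04=-4.8850; Δ=(41.7196−-40.4404)/(154.9600−72.8000)=1.0000; B=V−Δ·S=-108.8850
Root portfolio cost Δ·104+B reproduces V0=-4.8850.

(0,0): Delta=1.0000 Bond=-108.8850
(1,0): Delta=1.0000 Bond=-113.2404
(1,1): Delta=1.0000 Bond=-113.2404
V0=-4.8850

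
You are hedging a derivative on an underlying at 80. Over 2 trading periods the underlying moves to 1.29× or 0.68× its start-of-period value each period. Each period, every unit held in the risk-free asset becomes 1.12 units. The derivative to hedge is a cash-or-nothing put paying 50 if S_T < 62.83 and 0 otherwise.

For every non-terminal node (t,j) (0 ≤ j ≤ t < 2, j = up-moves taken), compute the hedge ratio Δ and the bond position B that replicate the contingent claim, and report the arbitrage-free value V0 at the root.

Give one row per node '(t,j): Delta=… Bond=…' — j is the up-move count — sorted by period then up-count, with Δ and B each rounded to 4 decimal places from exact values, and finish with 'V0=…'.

The replicating-portfolio and risk-neutral prices coincide; use p* = (1.12−0.68)/(1.29−0.68) = 0.7213 for the latter.
At expiry t=2: V(2,0)=50.0000, V(2,1)=0.0000, V(2,2)=0.0000
(1,0): S=54.4000. Δ = (V_up−V_dn)/(S_up−S_dn) = (0.0000−50.0000)/(70.1760−36.9920) = -1.5068. V = [p*·0.0000 + (1−p*)·50.0000]/1.12 = 12.4415. B = V − Δ·S = 94.4087.
(1,1): S=103.2000. Δ = (V_up−V_dn)/(S_up−S_dn) = (0.0000−0.0000)/(133.1280−70.1760) = 0.0000. V = [p*·0.0000 + (1−p*)·0.0000]/1.12 = 0.0000. B = V − Δ·S = 0.0000.
(0,0): S=80.0000. Δ = (V_up−V_dn)/(S_up−S_dn) = (0.0000−12.4415)/(103.2000−54.4000) = -0.2549. V = [p*·0.0000 + (1−p*)·12.4415]/1.12 = 3.0958. B = V − Δ·S = 23.4916.
Self-financing check: at every node Δ·S+B equals the discounted successor values.

(0,0): Delta=-0.2549 Bond=23.4916
(1,0): Delta=-1.5068 Bond=94.4087
(1,1): Delta=0.0000 Bond=0.0000
V0=3.0958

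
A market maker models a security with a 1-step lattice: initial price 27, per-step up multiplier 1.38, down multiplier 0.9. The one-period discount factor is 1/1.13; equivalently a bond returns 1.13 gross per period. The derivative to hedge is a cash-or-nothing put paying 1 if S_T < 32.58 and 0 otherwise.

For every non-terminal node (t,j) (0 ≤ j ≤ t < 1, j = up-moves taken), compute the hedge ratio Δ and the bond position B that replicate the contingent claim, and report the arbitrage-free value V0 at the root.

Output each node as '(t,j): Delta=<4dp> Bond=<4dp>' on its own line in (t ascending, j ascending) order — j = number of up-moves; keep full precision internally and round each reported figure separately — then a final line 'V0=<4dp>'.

Risk-neutral probability p* = (R−d)/(u−d) = (1.13−0.9)/(1.38−0.9) = 0.4792.
At expiry t=1: V(1,0)=1.0000, V(1,1)=0.0000
  t=0,j=0: stock 27.0000 → up 37.2600 (V=0.0000), down 24.3000 (V=1.0000). Price 0.4609; hedge Δ=-0.0772, bond B=2.5442.
Self-financing check: at every node Δ·S+B equals the discounted successor values.

(0,0): Delta=-0.0772 Bond=2.5442
V0=0.4609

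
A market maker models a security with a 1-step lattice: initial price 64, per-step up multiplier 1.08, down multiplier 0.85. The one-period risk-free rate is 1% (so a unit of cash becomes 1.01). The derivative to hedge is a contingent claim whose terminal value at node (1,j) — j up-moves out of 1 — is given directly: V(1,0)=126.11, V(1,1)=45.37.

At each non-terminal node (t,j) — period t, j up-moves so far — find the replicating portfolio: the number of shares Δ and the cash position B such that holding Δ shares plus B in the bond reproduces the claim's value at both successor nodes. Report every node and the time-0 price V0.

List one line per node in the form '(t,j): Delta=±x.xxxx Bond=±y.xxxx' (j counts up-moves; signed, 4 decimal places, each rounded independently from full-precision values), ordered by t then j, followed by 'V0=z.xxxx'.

The replicating-portfolio and risk-neutral prices coincide; use p* = (1.01−0.85)/(1.08−0.85) = 0.6957 for the latter.
Terminal values V(1,·): V(1,0)=126.1100, V(1,1)=45.3700
  t=0,j=0: stock 64.0000 → up 69.1200 (V=45.3700), down 54.4000 (V=126.1100). Price 69.2505; hedge Δ=-5.4851, bond B=420.2940.
Check: Δ(0,0)·S0 + B(0,0) = 69.2505 = V0.

(0,0): Delta=-5.4851 Bond=420.2940
V0=69.2505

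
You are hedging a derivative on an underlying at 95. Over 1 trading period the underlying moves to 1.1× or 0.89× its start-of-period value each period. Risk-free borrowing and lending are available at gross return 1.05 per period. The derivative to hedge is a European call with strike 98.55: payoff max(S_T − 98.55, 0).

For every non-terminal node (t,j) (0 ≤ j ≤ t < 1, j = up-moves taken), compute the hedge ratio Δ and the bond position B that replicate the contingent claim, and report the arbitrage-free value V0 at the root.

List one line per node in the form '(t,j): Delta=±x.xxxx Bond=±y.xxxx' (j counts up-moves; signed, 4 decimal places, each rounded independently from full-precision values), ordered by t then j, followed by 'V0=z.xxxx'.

(0,0): Delta=0.2982 Bond=-24.0159
V0=4.3175

The replicating-portfolio and risk-neutral prices coincide; use p* = (1.05−0.89)/(1.1−0.89) = 0.7619 for the latter.
Payoff layer (t=1): V(1,0)=0.0000, V(1,1)=5.9500
Node (0,0) S=95.0000: V=(p*·5.9500+(1−p*)·0.0000)/1.05=4.3175; Δ=(5.9500−0.0000)/(104.5000−84.5500)=0.2982; B=V−Δ·S=-24.0159
Self-financing check: at every node Δ·S+B equals the discounted successor values.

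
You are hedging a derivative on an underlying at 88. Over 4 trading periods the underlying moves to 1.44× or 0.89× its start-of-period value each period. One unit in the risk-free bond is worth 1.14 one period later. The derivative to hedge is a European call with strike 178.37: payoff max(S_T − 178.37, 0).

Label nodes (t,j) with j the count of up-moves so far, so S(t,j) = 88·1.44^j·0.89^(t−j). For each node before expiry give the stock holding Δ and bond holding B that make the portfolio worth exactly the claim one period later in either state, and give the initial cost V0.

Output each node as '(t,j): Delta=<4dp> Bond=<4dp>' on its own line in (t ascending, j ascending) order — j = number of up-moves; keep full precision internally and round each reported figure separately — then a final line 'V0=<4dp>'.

(0,0): Delta=0.4509 Bond=-27.8935
(1,0): Delta=0.2048 Bond=-12.5228
(1,1): Delta=0.6335 Bond=-54.9295
(2,0): Delta=0.0000 Bond=0.0000
(2,1): Delta=0.3567 Bond=-31.4071
(2,2): Delta=0.8387 Bond=-100.0748
(3,0): Delta=0.0000 Bond=0.0000
(3,1): Delta=0.0000 Bond=0.0000
(3,2): Delta=0.6213 Bond=-78.7689
(3,3): Delta=1.0000 Bond=-156.4649
V0=11.7876

The replicating-portfolio and risk-neutral prices coincide; use p* = (1.14−0.89)/(1.44−0.89) = 0.4545 for the latter.
Payoff layer (t=4): V(4,0)=0.0000, V(4,1)=0.0000, V(4,2)=0.0000, V(4,3)=55.4923, V(4,4)=200.0139
Node (3,0) S=62.0373: V=(p*·0.0000+(1−p*)·0.0000)/1.14=0.0000; Δ=(0.0000−0.0000)/(89.3337−55.2132)=0.0000; B=V−Δ·S=0.0000
Node (3,1) S=100.3749: V=(p*·0.0000+(1−p*)·0.0000)/1.14=0.0000; Δ=(0.0000−0.0000)/(144.5399−89.3337)=0.0000; B=V−Δ·S=0.0000
Node (3,2) S=162.4044: V=(p*·55.4923+(1−p*)·0.0000)/1.14=22.1261; Δ=(55.4923−0.0000)/(233.8623−144.5399)=0.6213; B=V−Δ·S=-78.7689
Node (3,3) S=262.7666: V=(p*·200.0139+(1−p*)·55.4923)/1.14=106.3017; Δ=(200.0139−55.4923)/(378.3839−233.8623)=1.0000; B=V−Δ·S=-156.4649
Node (2,0) S=69.7048: V=(p*·0.0000+(1−p*)·0.0000)/1.14=0.0000; Δ=(0.0000−0.0000)/(100.3749−62.0373)=0.0000; B=V−Δ·S=0.0000
Node (2,1) S=112.7808: V=(p*·22.1261+(1−p*)·0.0000)/1.14=8.8222; Δ=(22.1261−0.0000)/(162.4044−100.3749)=0.3567; B=V−Δ·S=-31.4071
Node (2,2) S=182.4768: V=(p*·106.3017+(1−p*)·22.1261)/1.14=52.9717; Δ=(106.3017−22.1261)/(262.7666−162.4044)=0.8387; B=V−Δ·S=-100.0748
Node (1,0) S=78.3200: V=(p*·8.8222+(1−p*)·0.0000)/1.14=3.5176; Δ=(8.8222−0.0000)/(112.7808−69.7048)=0.2048; B=V−Δ·S=-12.5228
Node (1,1) S=126.7200: V=(p*·52.9717+(1−p*)·8.8222)/1.14=25.3422; Δ=(52.9717−8.8222)/(182.4768−112.7808)=0.6335; B=V−Δ·S=-54.9295
Node (0,0) S=88.0000: V=(p*·25.3422+(1−p*)·3.5176)/1.14=11.7876; Δ=(25.3422−3.5176)/(126.7200−78.3200)=0.4509; B=V−Δ·S=-27.8935
The time-0 hedge costs 11.7876, which is the no-arbitrage price.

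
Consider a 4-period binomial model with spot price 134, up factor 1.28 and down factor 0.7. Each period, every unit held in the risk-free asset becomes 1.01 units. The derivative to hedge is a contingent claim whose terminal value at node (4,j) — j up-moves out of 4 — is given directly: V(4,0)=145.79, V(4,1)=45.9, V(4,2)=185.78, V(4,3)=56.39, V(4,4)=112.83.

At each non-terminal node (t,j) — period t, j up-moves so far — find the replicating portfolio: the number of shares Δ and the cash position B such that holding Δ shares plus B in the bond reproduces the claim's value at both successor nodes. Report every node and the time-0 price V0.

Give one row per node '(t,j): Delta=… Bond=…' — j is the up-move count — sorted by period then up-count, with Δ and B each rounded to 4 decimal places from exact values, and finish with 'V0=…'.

Under the risk-neutral measure, an up-move has probability p* = (R−d)/(u−d) = 0.5345 and values discount at R = 1.01.
Terminal values V(4,·): V(4,0)=145.7900, V(4,1)=45.9000, V(4,2)=185.7800, V(4,3)=56.3900, V(4,4)=112.8300
(3,0): S=45.9620. Δ = (V_up−V_dn)/(S_up−S_dn) = (45.9000−145.7900)/(58.8314−32.1734) = -3.7471. V = [p*·45.9000 + (1−p*)·145.7900]/1.01 = 91.4857. B = V − Δ·S = 263.7098.
(3,1): S=84.0448. Δ = (V_up−V_dn)/(S_up−S_dn) = (185.7800−45.9000)/(107.5773−58.8314) = 2.8696. V = [p*·185.7800 + (1−p*)·45.9000]/1.01 = 119.4688. B = V − Δ·S = -121.7037.
(3,2): S=153.6819. Δ = (V_up−V_dn)/(S_up−S_dn) = (56.3900−185.7800)/(196.7129−107.5773) = -1.4516. V = [p*·56.3900 + (1−p*)·185.7800]/1.01 = 115.4686. B = V − Δ·S = 338.5548.
(3,3): S=281.0184. Δ = (V_up−V_dn)/(S_up−S_dn) = (112.8300−56.3900)/(359.7035−196.7129) = 0.3463. V = [p*·112.8300 + (1−p*)·56.3900]/1.01 = 85.6992. B = V − Δ·S = -11.6111.
(2,0): S=65.6600. Δ = (V_up−V_dn)/(S_up−S_dn) = (119.4688−91.4857)/(84.0448−45.9620) = 0.7348. V = [p*·119.4688 + (1−p*)·91.4857]/1.01 = 105.3883. B = V − Δ·S = 57.1415.
(2,1): S=120.0640. Δ = (V_up−V_dn)/(S_up−S_dn) = (115.4686−119.4688)/(153.6819−84.0448) = -0.0574. V = [p*·115.4686 + (1−p*)·119.4688]/1.01 = 116.1690. B = V − Δ·S = 123.0659.
(2,2): S=219.5456. Δ = (V_up−V_dn)/(S_up−S_dn) = (85.6992−115.4686)/(281.0184−153.6819) = -0.2338. V = [p*·85.6992 + (1−p*)·115.4686]/1.01 = 98.5717. B = V − Δ·S = 149.8982.
(1,0): S=93.8000. Δ = (V_up−V_dn)/(S_up−S_dn) = (116.1690−105.3883)/(120.0640−65.6600) = 0.1982. V = [p*·116.1690 + (1−p*)·105.3883]/1.01 = 110.0499. B = V − Δ·S = 91.4623.
(1,1): S=171.5200. Δ = (V_up−V_dn)/(S_up−S_dn) = (98.5717−116.1690)/(219.5456−120.0640) = -0.1769. V = [p*·98.5717 + (1−p*)·116.1690]/1.01 = 105.7065. B = V − Δ·S = 136.0468.
(0,0): S=134.0000. Δ = (V_up−V_dn)/(S_up−S_dn) = (105.7065−110.0499)/(171.5200−93.8000) = -0.0559. V = [p*·105.7065 + (1−p*)·110.0499]/1.01 = 106.6618. B = V − Δ·S = 114.1505.
Check: Δ(0,0)·S0 + B(0,0) = 106.6618 = V0.

(0,0): Delta=-0.0559 Bond=114.1505
(1,0): Delta=0.1982 Bond=91.4623
(1,1): Delta=-0.1769 Bond=136.0468
(2,0): Delta=0.7348 Bond=57.1415
(2,1): Delta=-0.0574 Bond=123.0659
(2,2): Delta=-0.2338 Bond=149.8982
(3,0): Delta=-3.7471 Bond=263.7098
(3,1): Delta=2.8696 Bond=-121.7037
(3,2): Delta=-1.4516 Bond=338.5548
(3,3): Delta=0.3463 Bond=-11.6111
V0=106.6618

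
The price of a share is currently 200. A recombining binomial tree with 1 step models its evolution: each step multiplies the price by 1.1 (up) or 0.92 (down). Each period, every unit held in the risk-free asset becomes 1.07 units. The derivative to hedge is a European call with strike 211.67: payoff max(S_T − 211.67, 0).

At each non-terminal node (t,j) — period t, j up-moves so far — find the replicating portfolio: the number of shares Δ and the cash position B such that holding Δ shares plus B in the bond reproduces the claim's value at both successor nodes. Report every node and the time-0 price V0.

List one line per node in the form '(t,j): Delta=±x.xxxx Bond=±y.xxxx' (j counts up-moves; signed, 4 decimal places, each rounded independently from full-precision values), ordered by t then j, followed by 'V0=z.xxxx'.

Since d<R<u, set p* = (R−d)/(u−d) = 0.8333; price each node as the discounted p*-expectation of its children.
Terminal payoffs: V(1,0)=0.0000, V(1,1)=8.3300
  t=0,j=0: stock 200.0000 → up 220.0000 (V=8.3300), down 184.0000 (V=0.0000). Price 6.4875; hedge Δ=0.2314, bond B=-39.7902.
Check: Δ(0,0)·S0 + B(0,0) = 6.4875 = V0.

(0,0): Delta=0.2314 Bond=-39.7902
V0=6.4875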